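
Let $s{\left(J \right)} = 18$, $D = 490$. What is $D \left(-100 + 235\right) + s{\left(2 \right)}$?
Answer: $66168$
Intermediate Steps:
$D \left(-100 + 235\right) + s{\left(2 \right)} = 490 \left(-100 + 235\right) + 18 = 490 \cdot 135 + 18 = 66150 + 18 = 66168$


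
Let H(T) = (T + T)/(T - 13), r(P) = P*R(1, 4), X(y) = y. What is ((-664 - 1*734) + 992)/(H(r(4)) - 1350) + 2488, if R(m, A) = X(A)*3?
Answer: 2022989/813 ≈ 2488.3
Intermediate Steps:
R(m, A) = 3*A (R(m, A) = A*3 = 3*A)
r(P) = 12*P (r(P) = P*(3*4) = P*12 = 12*P)
H(T) = 2*T/(-13 + T) (H(T) = (2*T)/(-13 + T) = 2*T/(-13 + T))
((-664 - 1*734) + 992)/(H(r(4)) - 1350) + 2488 = ((-664 - 1*734) + 992)/(2*(12*4)/(-13 + 12*4) - 1350) + 2488 = ((-664 - 734) + 992)/(2*48/(-13 + 48) - 1350) + 2488 = (-1398 + 992)/(2*48/35 - 1350) + 2488 = -406/(2*48*(1/35) - 1350) + 2488 = -406/(96/35 - 1350) + 2488 = -406/(-47154/35) + 2488 = -406*(-35/47154) + 2488 = 245/813 + 2488 = 2022989/813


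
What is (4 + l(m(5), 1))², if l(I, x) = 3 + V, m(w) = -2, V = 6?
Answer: 169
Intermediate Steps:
l(I, x) = 9 (l(I, x) = 3 + 6 = 9)
(4 + l(m(5), 1))² = (4 + 9)² = 13² = 169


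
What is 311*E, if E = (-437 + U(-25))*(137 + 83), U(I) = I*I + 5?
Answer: 13205060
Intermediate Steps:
U(I) = 5 + I**2 (U(I) = I**2 + 5 = 5 + I**2)
E = 42460 (E = (-437 + (5 + (-25)**2))*(137 + 83) = (-437 + (5 + 625))*220 = (-437 + 630)*220 = 193*220 = 42460)
311*E = 311*42460 = 13205060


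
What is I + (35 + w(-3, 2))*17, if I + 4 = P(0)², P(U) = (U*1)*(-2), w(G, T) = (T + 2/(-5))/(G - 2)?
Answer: 14639/25 ≈ 585.56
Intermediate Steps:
w(G, T) = (-⅖ + T)/(-2 + G) (w(G, T) = (T + 2*(-⅕))/(-2 + G) = (T - ⅖)/(-2 + G) = (-⅖ + T)/(-2 + G))
P(U) = -2*U (P(U) = U*(-2) = -2*U)
I = -4 (I = -4 + (-2*0)² = -4 + 0² = -4 + 0 = -4)
I + (35 + w(-3, 2))*17 = -4 + (35 + (-⅖ + 2)/(-2 - 3))*17 = -4 + (35 + (8/5)/(-5))*17 = -4 + (35 - ⅕*8/5)*17 = -4 + (35 - 8/25)*17 = -4 + (867/25)*17 = -4 + 14739/25 = 14639/25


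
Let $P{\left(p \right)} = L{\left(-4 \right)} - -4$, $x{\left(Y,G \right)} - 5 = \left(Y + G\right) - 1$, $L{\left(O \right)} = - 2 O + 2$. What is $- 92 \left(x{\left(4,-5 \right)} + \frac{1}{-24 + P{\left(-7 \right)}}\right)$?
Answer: $- \frac{1334}{5} \approx -266.8$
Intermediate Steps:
$L{\left(O \right)} = 2 - 2 O$
$x{\left(Y,G \right)} = 4 + G + Y$ ($x{\left(Y,G \right)} = 5 - \left(1 - G - Y\right) = 5 + \left(-1 + G + Y\right) = 4 + G + Y$)
$P{\left(p \right)} = 14$ ($P{\left(p \right)} = \left(2 - -8\right) - -4 = \left(2 + 8\right) + 4 = 10 + 4 = 14$)
$- 92 \left(x{\left(4,-5 \right)} + \frac{1}{-24 + P{\left(-7 \right)}}\right) = - 92 \left(\left(4 - 5 + 4\right) + \frac{1}{-24 + 14}\right) = - 92 \left(3 + \frac{1}{-10}\right) = - 92 \left(3 - \frac{1}{10}\right) = \left(-92\right) \frac{29}{10} = - \frac{1334}{5}$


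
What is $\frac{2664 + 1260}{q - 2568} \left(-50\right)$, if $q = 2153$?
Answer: $\frac{39240}{83} \approx 472.77$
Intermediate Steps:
$\frac{2664 + 1260}{q - 2568} \left(-50\right) = \frac{2664 + 1260}{2153 - 2568} \left(-50\right) = \frac{3924}{-415} \left(-50\right) = 3924 \left(- \frac{1}{415}\right) \left(-50\right) = \left(- \frac{3924}{415}\right) \left(-50\right) = \frac{39240}{83}$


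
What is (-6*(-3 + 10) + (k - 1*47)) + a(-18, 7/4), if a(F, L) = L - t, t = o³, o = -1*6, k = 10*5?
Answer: 715/4 ≈ 178.75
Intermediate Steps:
k = 50
o = -6
t = -216 (t = (-6)³ = -216)
a(F, L) = 216 + L (a(F, L) = L - 1*(-216) = L + 216 = 216 + L)
(-6*(-3 + 10) + (k - 1*47)) + a(-18, 7/4) = (-6*(-3 + 10) + (50 - 1*47)) + (216 + 7/4) = (-6*7 + (50 - 47)) + (216 + 7*(¼)) = (-42 + 3) + (216 + 7/4) = -39 + 871/4 = 715/4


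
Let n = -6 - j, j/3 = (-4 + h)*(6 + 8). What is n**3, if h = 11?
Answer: -27000000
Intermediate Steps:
j = 294 (j = 3*((-4 + 11)*(6 + 8)) = 3*(7*14) = 3*98 = 294)
n = -300 (n = -6 - 1*294 = -6 - 294 = -300)
n**3 = (-300)**3 = -27000000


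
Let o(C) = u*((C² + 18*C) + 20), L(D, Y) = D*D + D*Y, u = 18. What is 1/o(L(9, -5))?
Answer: 1/35352 ≈ 2.8287e-5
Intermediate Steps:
L(D, Y) = D² + D*Y
o(C) = 360 + 18*C² + 324*C (o(C) = 18*((C² + 18*C) + 20) = 18*(20 + C² + 18*C) = 360 + 18*C² + 324*C)
1/o(L(9, -5)) = 1/(360 + 18*(9*(9 - 5))² + 324*(9*(9 - 5))) = 1/(360 + 18*(9*4)² + 324*(9*4)) = 1/(360 + 18*36² + 324*36) = 1/(360 + 18*1296 + 11664) = 1/(360 + 23328 + 11664) = 1/35352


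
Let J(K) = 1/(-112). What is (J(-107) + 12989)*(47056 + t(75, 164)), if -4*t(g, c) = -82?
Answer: 136970677351/224 ≈ 6.1148e+8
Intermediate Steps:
J(K) = -1/112
t(g, c) = 41/2 (t(g, c) = -1/4*(-82) = 41/2)
(J(-107) + 12989)*(47056 + t(75, 164)) = (-1/112 + 12989)*(47056 + 41/2) = (1454767/112)*(94153/2) = 136970677351/224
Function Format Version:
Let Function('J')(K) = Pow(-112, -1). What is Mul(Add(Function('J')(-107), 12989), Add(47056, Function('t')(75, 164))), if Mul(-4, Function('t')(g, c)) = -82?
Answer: Rational(136970677351, 224) ≈ 6.1148e+8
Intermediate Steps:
Function('J')(K) = Rational(-1, 112)
Function('t')(g, c) = Rational(41, 2) (Function('t')(g, c) = Mul(Rational(-1, 4), -82) = Rational(41, 2))
Mul(Add(Function('J')(-107), 12989), Add(47056, Function('t')(75, 164))) = Mul(Add(Rational(-1, 112), 12989), Add(47056, Rational(41, 2))) = Mul(Rational(1454767, 112), Rational(94153, 2)) = Rational(136970677351, 224)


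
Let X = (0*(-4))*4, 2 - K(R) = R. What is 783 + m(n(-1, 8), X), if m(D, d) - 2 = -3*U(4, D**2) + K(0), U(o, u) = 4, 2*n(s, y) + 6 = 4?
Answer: 775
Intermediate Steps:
n(s, y) = -1 (n(s, y) = -3 + (1/2)*4 = -3 + 2 = -1)
K(R) = 2 - R
X = 0 (X = 0*4 = 0)
m(D, d) = -8 (m(D, d) = 2 + (-3*4 + (2 - 1*0)) = 2 + (-12 + (2 + 0)) = 2 + (-12 + 2) = 2 - 10 = -8)
783 + m(n(-1, 8), X) = 783 - 8 = 775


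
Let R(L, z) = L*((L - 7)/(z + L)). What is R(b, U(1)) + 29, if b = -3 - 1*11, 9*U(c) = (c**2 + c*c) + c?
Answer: 307/41 ≈ 7.4878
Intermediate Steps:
U(c) = c/9 + 2*c**2/9 (U(c) = ((c**2 + c*c) + c)/9 = ((c**2 + c**2) + c)/9 = (2*c**2 + c)/9 = (c + 2*c**2)/9 = c/9 + 2*c**2/9)
b = -14 (b = -3 - 11 = -14)
R(L, z) = L*(-7 + L)/(L + z) (R(L, z) = L*((-7 + L)/(L + z)) = L*(-7 + L)/(L + z))
R(b, U(1)) + 29 = -14*(-7 - 14)/(-14 + (1/9)*1*(1 + 2*1)) + 29 = -14*(-21)/(-14 + (1/9)*1*(1 + 2)) + 29 = -14*(-21)/(-14 + (1/9)*1*3) + 29 = -14*(-21)/(-14 + 1/3) + 29 = -14*(-21)/(-41/3) + 29 = -14*(-3/41)*(-21) + 29 = -882/41 + 29 = 307/41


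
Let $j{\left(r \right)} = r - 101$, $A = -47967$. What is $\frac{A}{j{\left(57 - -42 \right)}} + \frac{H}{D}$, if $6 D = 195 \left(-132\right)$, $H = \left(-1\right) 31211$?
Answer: $\frac{51460213}{2145} \approx 23991.0$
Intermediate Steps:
$H = -31211$
$j{\left(r \right)} = -101 + r$ ($j{\left(r \right)} = r - 101 = -101 + r$)
$D = -4290$ ($D = \frac{195 \left(-132\right)}{6} = \frac{1}{6} \left(-25740\right) = -4290$)
$\frac{A}{j{\left(57 - -42 \right)}} + \frac{H}{D} = - \frac{47967}{-101 + \left(57 - -42\right)} - \frac{31211}{-4290} = - \frac{47967}{-101 + \left(57 + 42\right)} - - \frac{31211}{4290} = - \frac{47967}{-101 + 99} + \frac{31211}{4290} = - \frac{47967}{-2} + \frac{31211}{4290} = \left(-47967\right) \left(- \frac{1}{2}\right) + \frac{31211}{4290} = \frac{47967}{2} + \frac{31211}{4290} = \frac{51460213}{2145}$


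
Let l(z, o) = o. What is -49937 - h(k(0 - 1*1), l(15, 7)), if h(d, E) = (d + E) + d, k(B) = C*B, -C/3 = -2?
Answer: -49932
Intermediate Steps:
C = 6 (C = -3*(-2) = 6)
k(B) = 6*B
h(d, E) = E + 2*d (h(d, E) = (E + d) + d = E + 2*d)
-49937 - h(k(0 - 1*1), l(15, 7)) = -49937 - (7 + 2*(6*(0 - 1*1))) = -49937 - (7 + 2*(6*(0 - 1))) = -49937 - (7 + 2*(6*(-1))) = -49937 - (7 + 2*(-6)) = -49937 - (7 - 12) = -49937 - 1*(-5) = -49937 + 5 = -49932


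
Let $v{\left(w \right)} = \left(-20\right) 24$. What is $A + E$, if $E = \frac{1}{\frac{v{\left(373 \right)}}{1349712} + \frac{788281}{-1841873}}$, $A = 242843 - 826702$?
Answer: $- \frac{12952433661327058}{22184092169} \approx -5.8386 \cdot 10^{5}$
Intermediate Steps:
$v{\left(w \right)} = -480$
$A = -583859$ ($A = 242843 - 826702 = -583859$)
$E = - \frac{51791626887}{22184092169}$ ($E = \frac{1}{- \frac{480}{1349712} + \frac{788281}{-1841873}} = \frac{1}{\left(-480\right) \frac{1}{1349712} + 788281 \left(- \frac{1}{1841873}\right)} = \frac{1}{- \frac{10}{28119} - \frac{788281}{1841873}} = \frac{1}{- \frac{22184092169}{51791626887}} = - \frac{51791626887}{22184092169} \approx -2.3346$)
$A + E = -583859 - \frac{51791626887}{22184092169} = - \frac{12952433661327058}{22184092169}$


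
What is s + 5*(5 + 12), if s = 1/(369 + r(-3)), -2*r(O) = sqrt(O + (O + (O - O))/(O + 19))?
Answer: 246914597/2904785 + 8*I*sqrt(51)/8714355 ≈ 85.003 + 6.556e-6*I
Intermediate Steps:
r(O) = -sqrt(O + O/(19 + O))/2 (r(O) = -sqrt(O + (O + (O - O))/(O + 19))/2 = -sqrt(O + (O + 0)/(19 + O))/2 = -sqrt(O + O/(19 + O))/2)
s = 1/(369 - I*sqrt(51)/8) (s = 1/(369 - I*sqrt(3)*sqrt(20 - 3)/sqrt(19 - 3)/2) = 1/(369 - I*sqrt(51)/4/2) = 1/(369 - I*sqrt(51)/8) ≈ 0.00271 + 6.556e-6*I)
s + 5*(5 + 12) = (7872/2904785 + 8*I*sqrt(51)/8714355) + 5*(5 + 12) = (7872/2904785 + 8*I*sqrt(51)/8714355) + 5*17 = (7872/2904785 + 8*I*sqrt(51)/8714355) + 85 = 246914597/2904785 + 8*I*sqrt(51)/8714355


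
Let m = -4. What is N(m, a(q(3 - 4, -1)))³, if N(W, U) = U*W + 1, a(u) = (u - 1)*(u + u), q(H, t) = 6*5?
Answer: -337008232079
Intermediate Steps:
q(H, t) = 30
a(u) = 2*u*(-1 + u) (a(u) = (-1 + u)*(2*u) = 2*u*(-1 + u))
N(W, U) = 1 + U*W
N(m, a(q(3 - 4, -1)))³ = (1 + (2*30*(-1 + 30))*(-4))³ = (1 + (2*30*29)*(-4))³ = (1 + 1740*(-4))³ = (1 - 6960)³ = (-6959)³ = -337008232079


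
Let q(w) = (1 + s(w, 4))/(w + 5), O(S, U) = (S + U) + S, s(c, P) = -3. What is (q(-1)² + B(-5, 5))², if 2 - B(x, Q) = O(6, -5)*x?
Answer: 22201/16 ≈ 1387.6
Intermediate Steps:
O(S, U) = U + 2*S
q(w) = -2/(5 + w) (q(w) = (1 - 3)/(w + 5) = -2/(5 + w))
B(x, Q) = 2 - 7*x (B(x, Q) = 2 - (-5 + 2*6)*x = 2 - (-5 + 12)*x = 2 - 7*x)
(q(-1)² + B(-5, 5))² = ((-2/(5 - 1))² + (2 - 7*(-5)))² = ((-2/4)² + (2 + 35))² = ((-2*¼)² + 37)² = ((-½)² + 37)² = (¼ + 37)² = (149/4)² = 22201/16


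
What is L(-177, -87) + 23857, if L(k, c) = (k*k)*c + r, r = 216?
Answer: -2701550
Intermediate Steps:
L(k, c) = 216 + c*k**2 (L(k, c) = (k*k)*c + 216 = k**2*c + 216 = c*k**2 + 216 = 216 + c*k**2)
L(-177, -87) + 23857 = (216 - 87*(-177)**2) + 23857 = (216 - 87*31329) + 23857 = (216 - 2725623) + 23857 = -2725407 + 23857 = -2701550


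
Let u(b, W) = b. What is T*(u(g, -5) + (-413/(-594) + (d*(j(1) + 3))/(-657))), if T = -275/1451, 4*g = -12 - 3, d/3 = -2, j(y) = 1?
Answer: 6543725/11439684 ≈ 0.57202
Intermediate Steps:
d = -6 (d = 3*(-2) = -6)
g = -15/4 (g = (-12 - 3)/4 = (¼)*(-15) = -15/4 ≈ -3.7500)
T = -275/1451 (T = -275*1/1451 = -275/1451 ≈ -0.18952)
T*(u(g, -5) + (-413/(-594) + (d*(j(1) + 3))/(-657))) = -275*(-15/4 + (-413/(-594) - 6*(1 + 3)/(-657)))/1451 = -275*(-15/4 + (-413*(-1/594) - 6*4*(-1/657)))/1451 = -275*(-15/4 + (413/594 - 24*(-1/657)))/1451 = -275*(-15/4 + (413/594 + 8/219))/1451 = -275*(-15/4 + 31733/43362)/1451 = -275/1451*(-261749/86724) = 6543725/11439684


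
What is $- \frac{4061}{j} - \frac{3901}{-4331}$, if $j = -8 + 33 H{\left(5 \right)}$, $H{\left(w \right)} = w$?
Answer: $- \frac{16975734}{679967} \approx -24.966$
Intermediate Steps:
$j = 157$ ($j = -8 + 33 \cdot 5 = -8 + 165 = 157$)
$- \frac{4061}{j} - \frac{3901}{-4331} = - \frac{4061}{157} - \frac{3901}{-4331} = \left(-4061\right) \frac{1}{157} - - \frac{3901}{4331} = - \frac{4061}{157} + \frac{3901}{4331} = - \frac{16975734}{679967}$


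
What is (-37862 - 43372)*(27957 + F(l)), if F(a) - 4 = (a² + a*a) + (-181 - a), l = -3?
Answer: -2258386434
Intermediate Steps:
F(a) = -177 - a + 2*a² (F(a) = 4 + ((a² + a*a) + (-181 - a)) = 4 + ((a² + a²) + (-181 - a)) = 4 + (2*a² + (-181 - a)) = 4 + (-181 - a + 2*a²) = -177 - a + 2*a²)
(-37862 - 43372)*(27957 + F(l)) = (-37862 - 43372)*(27957 + (-177 - 1*(-3) + 2*(-3)²)) = -81234*(27957 + (-177 + 3 + 2*9)) = -81234*(27957 + (-177 + 3 + 18)) = -81234*(27957 - 156) = -81234*27801 = -2258386434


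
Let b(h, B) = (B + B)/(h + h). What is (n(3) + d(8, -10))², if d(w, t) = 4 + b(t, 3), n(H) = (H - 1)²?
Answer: 5929/100 ≈ 59.290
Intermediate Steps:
b(h, B) = B/h (b(h, B) = (2*B)/((2*h)) = (2*B)*(1/(2*h)) = B/h)
n(H) = (-1 + H)²
d(w, t) = 4 + 3/t
(n(3) + d(8, -10))² = ((-1 + 3)² + (4 + 3/(-10)))² = (2² + (4 + 3*(-⅒)))² = (4 + (4 - 3/10))² = (4 + 37/10)² = (77/10)² = 5929/100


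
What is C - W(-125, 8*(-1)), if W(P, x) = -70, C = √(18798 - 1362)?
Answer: 70 + 2*√4359 ≈ 202.05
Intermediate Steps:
C = 2*√4359 (C = √17436 = 2*√4359 ≈ 132.05)
C - W(-125, 8*(-1)) = 2*√4359 - 1*(-70) = 2*√4359 + 70 = 70 + 2*√4359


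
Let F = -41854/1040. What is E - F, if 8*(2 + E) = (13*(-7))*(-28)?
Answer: 185507/520 ≈ 356.74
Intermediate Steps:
F = -20927/520 (F = -41854*1/1040 = -20927/520 ≈ -40.244)
E = 633/2 (E = -2 + ((13*(-7))*(-28))/8 = -2 + (-91*(-28))/8 = -2 + (⅛)*2548 = -2 + 637/2 = 633/2 ≈ 316.50)
E - F = 633/2 - 1*(-20927/520) = 633/2 + 20927/520 = 185507/520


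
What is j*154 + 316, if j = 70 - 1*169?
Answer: -14930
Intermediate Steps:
j = -99 (j = 70 - 169 = -99)
j*154 + 316 = -99*154 + 316 = -15246 + 316 = -14930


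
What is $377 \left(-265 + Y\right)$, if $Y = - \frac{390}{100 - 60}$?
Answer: $- \frac{414323}{4} \approx -1.0358 \cdot 10^{5}$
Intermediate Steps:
$Y = - \frac{39}{4}$ ($Y = - \frac{390}{40} = \left(-390\right) \frac{1}{40} = - \frac{39}{4} \approx -9.75$)
$377 \left(-265 + Y\right) = 377 \left(-265 - \frac{39}{4}\right) = 377 \left(- \frac{1099}{4}\right) = - \frac{414323}{4}$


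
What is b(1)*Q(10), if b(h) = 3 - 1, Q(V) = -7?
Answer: -14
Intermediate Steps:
b(h) = 2
b(1)*Q(10) = 2*(-7) = -14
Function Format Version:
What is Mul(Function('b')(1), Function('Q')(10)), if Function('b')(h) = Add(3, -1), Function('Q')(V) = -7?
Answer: -14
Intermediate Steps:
Function('b')(h) = 2
Mul(Function('b')(1), Function('Q')(10)) = Mul(2, -7) = -14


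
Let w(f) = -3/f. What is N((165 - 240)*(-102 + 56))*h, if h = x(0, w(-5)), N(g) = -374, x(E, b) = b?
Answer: -1122/5 ≈ -224.40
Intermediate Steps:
h = ⅗ (h = -3/(-5) = -3*(-⅕) = ⅗ ≈ 0.60000)
N((165 - 240)*(-102 + 56))*h = -374*⅗ = -1122/5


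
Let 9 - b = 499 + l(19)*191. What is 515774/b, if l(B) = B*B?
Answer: -515774/69441 ≈ -7.4275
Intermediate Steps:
l(B) = B**2
b = -69441 (b = 9 - (499 + 19**2*191) = 9 - (499 + 361*191) = 9 - (499 + 68951) = 9 - 1*69450 = 9 - 69450 = -69441)
515774/b = 515774/(-69441) = 515774*(-1/69441) = -515774/69441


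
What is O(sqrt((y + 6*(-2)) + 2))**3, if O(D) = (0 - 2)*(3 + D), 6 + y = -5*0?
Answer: 936 - 352*I ≈ 936.0 - 352.0*I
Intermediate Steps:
y = -6 (y = -6 - 5*0 = -6 + 0 = -6)
O(D) = -6 - 2*D (O(D) = -2*(3 + D) = -6 - 2*D)
O(sqrt((y + 6*(-2)) + 2))**3 = (-6 - 2*sqrt((-6 + 6*(-2)) + 2))**3 = (-6 - 2*sqrt((-6 - 12) + 2))**3 = (-6 - 2*sqrt(-18 + 2))**3 = (-6 - 8*I)**3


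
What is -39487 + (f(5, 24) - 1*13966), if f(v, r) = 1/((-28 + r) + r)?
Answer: -1069059/20 ≈ -53453.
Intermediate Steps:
f(v, r) = 1/(-28 + 2*r)
-39487 + (f(5, 24) - 1*13966) = -39487 + (1/(2*(-14 + 24)) - 1*13966) = -39487 + ((½)/10 - 13966) = -39487 + ((½)*(⅒) - 13966) = -39487 + (1/20 - 13966) = -39487 - 279319/20 = -1069059/20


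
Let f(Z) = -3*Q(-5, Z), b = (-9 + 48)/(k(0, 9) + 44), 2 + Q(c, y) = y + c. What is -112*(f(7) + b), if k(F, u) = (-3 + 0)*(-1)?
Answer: -4368/47 ≈ -92.936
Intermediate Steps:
Q(c, y) = -2 + c + y (Q(c, y) = -2 + (y + c) = -2 + (c + y) = -2 + c + y)
k(F, u) = 3 (k(F, u) = -3*(-1) = 3)
b = 39/47 (b = (-9 + 48)/(3 + 44) = 39/47 ≈ 0.82979)
f(Z) = 21 - 3*Z (f(Z) = -3*(-2 - 5 + Z) = -3*(-7 + Z) = 21 - 3*Z)
-112*(f(7) + b) = -112*((21 - 3*7) + 39/47) = -112*((21 - 21) + 39/47) = -112*(0 + 39/47) = -112*39/47 = -4368/47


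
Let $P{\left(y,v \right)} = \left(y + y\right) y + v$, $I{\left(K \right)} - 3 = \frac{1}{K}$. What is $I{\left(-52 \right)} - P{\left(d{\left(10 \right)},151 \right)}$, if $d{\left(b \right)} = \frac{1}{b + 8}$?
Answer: $- \frac{623483}{4212} \approx -148.03$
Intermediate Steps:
$I{\left(K \right)} = 3 + \frac{1}{K}$
$d{\left(b \right)} = \frac{1}{8 + b}$
$P{\left(y,v \right)} = v + 2 y^{2}$ ($P{\left(y,v \right)} = 2 y y + v = 2 y^{2} + v = v + 2 y^{2}$)
$I{\left(-52 \right)} - P{\left(d{\left(10 \right)},151 \right)} = \left(3 + \frac{1}{-52}\right) - \left(151 + 2 \left(\frac{1}{8 + 10}\right)^{2}\right) = \left(3 - \frac{1}{52}\right) - \left(151 + 2 \left(\frac{1}{18}\right)^{2}\right) = \frac{155}{52} - \left(151 + \frac{2}{324}\right) = \frac{155}{52} - \left(151 + 2 \cdot \frac{1}{324}\right) = \frac{155}{52} - \left(151 + \frac{1}{162}\right) = \frac{155}{52} - \frac{24463}{162} = - \frac{623483}{4212}$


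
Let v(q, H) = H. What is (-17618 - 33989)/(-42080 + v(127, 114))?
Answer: 51607/41966 ≈ 1.2297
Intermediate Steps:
(-17618 - 33989)/(-42080 + v(127, 114)) = (-17618 - 33989)/(-42080 + 114) = -51607/(-41966) = -51607*(-1/41966) = 51607/41966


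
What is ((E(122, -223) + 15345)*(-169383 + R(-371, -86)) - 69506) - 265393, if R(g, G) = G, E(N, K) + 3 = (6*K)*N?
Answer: 25063113387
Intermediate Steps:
E(N, K) = -3 + 6*K*N (E(N, K) = -3 + (6*K)*N = -3 + 6*K*N)
((E(122, -223) + 15345)*(-169383 + R(-371, -86)) - 69506) - 265393 = (((-3 + 6*(-223)*122) + 15345)*(-169383 - 86) - 69506) - 265393 = (((-3 - 163236) + 15345)*(-169469) - 69506) - 265393 = ((-163239 + 15345)*(-169469) - 69506) - 265393 = (-147894*(-169469) - 69506) - 265393 = (25063448286 - 69506) - 265393 = 25063378780 - 265393 = 25063113387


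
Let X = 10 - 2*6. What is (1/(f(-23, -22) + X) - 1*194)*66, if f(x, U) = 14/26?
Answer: -244134/19 ≈ -12849.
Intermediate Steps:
f(x, U) = 7/13 (f(x, U) = 14*(1/26) = 7/13)
X = -2 (X = 10 - 12 = -2)
(1/(f(-23, -22) + X) - 1*194)*66 = (1/(7/13 - 2) - 1*194)*66 = (1/(-19/13) - 194)*66 = (-13/19 - 194)*66 = -3699/19*66 = -244134/19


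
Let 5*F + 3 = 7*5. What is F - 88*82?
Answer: -36048/5 ≈ -7209.6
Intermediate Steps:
F = 32/5 (F = -⅗ + (7*5)/5 = -⅗ + (⅕)*35 = -⅗ + 7 = 32/5 ≈ 6.4000)
F - 88*82 = 32/5 - 88*82 = 32/5 - 7216 = -36048/5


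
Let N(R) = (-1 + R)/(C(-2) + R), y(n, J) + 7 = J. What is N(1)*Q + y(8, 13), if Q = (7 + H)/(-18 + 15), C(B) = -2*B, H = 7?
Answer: 6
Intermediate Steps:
y(n, J) = -7 + J
Q = -14/3 (Q = (7 + 7)/(-18 + 15) = 14/(-3) = 14*(-1/3) = -14/3 ≈ -4.6667)
N(R) = (-1 + R)/(4 + R) (N(R) = (-1 + R)/(-2*(-2) + R) = (-1 + R)/(4 + R))
N(1)*Q + y(8, 13) = ((-1 + 1)/(4 + 1))*(-14/3) + (-7 + 13) = (0/5)*(-14/3) + 6 = ((1/5)*0)*(-14/3) + 6 = 0*(-14/3) + 6 = 0 + 6 = 6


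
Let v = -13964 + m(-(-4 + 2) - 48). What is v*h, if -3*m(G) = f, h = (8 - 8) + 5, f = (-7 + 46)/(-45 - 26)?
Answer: -4957155/71 ≈ -69819.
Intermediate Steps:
f = -39/71 (f = 39/(-71) = 39*(-1/71) = -39/71 ≈ -0.54930)
h = 5 (h = 0 + 5 = 5)
m(G) = 13/71 (m(G) = -1/3*(-39/71) = 13/71)
v = -991431/71 (v = -13964 + 13/71 = -991431/71 ≈ -13964.)
v*h = -991431/71*5 = -4957155/71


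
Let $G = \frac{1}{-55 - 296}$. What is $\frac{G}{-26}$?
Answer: $\frac{1}{9126} \approx 0.00010958$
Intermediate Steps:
$G = - \frac{1}{351}$ ($G = \frac{1}{-351} = - \frac{1}{351} \approx -0.002849$)
$\frac{G}{-26} = - \frac{1}{351 \left(-26\right)} = \left(- \frac{1}{351}\right) \left(- \frac{1}{26}\right) = \frac{1}{9126}$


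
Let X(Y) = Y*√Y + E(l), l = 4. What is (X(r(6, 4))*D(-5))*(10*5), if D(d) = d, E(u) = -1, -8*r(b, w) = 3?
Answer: 250 + 375*I*√6/16 ≈ 250.0 + 57.41*I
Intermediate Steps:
r(b, w) = -3/8 (r(b, w) = -⅛*3 = -3/8)
X(Y) = -1 + Y^(3/2) (X(Y) = Y*√Y - 1 = Y^(3/2) - 1 = -1 + Y^(3/2))
(X(r(6, 4))*D(-5))*(10*5) = ((-1 + (-3/8)^(3/2))*(-5))*(10*5) = ((-1 - 3*I*√6/32)*(-5))*50 = (5 + 15*I*√6/32)*50 = 250 + 375*I*√6/16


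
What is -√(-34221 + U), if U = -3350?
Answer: -I*√37571 ≈ -193.83*I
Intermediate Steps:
-√(-34221 + U) = -√(-34221 - 3350) = -√(-37571) = -I*√37571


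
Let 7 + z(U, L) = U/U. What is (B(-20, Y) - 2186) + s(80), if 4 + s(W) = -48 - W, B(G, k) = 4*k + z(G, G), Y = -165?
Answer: -2984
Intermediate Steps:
z(U, L) = -6 (z(U, L) = -7 + U/U = -7 + 1 = -6)
B(G, k) = -6 + 4*k (B(G, k) = 4*k - 6 = -6 + 4*k)
s(W) = -52 - W (s(W) = -4 + (-48 - W) = -52 - W)
(B(-20, Y) - 2186) + s(80) = ((-6 + 4*(-165)) - 2186) + (-52 - 1*80) = ((-6 - 660) - 2186) + (-52 - 80) = (-666 - 2186) - 132 = -2852 - 132 = -2984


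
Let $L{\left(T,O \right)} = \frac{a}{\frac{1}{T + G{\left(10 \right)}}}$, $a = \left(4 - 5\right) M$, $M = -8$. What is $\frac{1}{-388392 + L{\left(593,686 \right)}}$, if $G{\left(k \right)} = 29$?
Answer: $- \frac{1}{383416} \approx -2.6081 \cdot 10^{-6}$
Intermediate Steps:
$a = 8$ ($a = \left(4 - 5\right) \left(-8\right) = \left(-1\right) \left(-8\right) = 8$)
$L{\left(T,O \right)} = 232 + 8 T$ ($L{\left(T,O \right)} = \frac{8}{\frac{1}{T + 29}} = \frac{8}{\frac{1}{29 + T}} = 8 \left(29 + T\right) = 232 + 8 T$)
$\frac{1}{-388392 + L{\left(593,686 \right)}} = \frac{1}{-388392 + \left(232 + 8 \cdot 593\right)} = \frac{1}{-388392 + \left(232 + 4744\right)} = \frac{1}{-388392 + 4976} = \frac{1}{-383416} = - \frac{1}{383416}$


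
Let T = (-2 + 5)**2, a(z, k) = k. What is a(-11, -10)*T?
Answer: -90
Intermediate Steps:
T = 9 (T = 3**2 = 9)
a(-11, -10)*T = -10*9 = -90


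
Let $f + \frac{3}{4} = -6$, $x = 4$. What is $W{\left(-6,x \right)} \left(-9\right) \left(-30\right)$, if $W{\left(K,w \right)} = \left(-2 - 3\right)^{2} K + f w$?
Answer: $-47790$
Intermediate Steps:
$f = - \frac{27}{4}$ ($f = - \frac{3}{4} - 6 = - \frac{27}{4} \approx -6.75$)
$W{\left(K,w \right)} = 25 K - \frac{27 w}{4}$ ($W{\left(K,w \right)} = \left(-2 - 3\right)^{2} K - \frac{27 w}{4} = \left(-5\right)^{2} K - \frac{27 w}{4} = 25 K - \frac{27 w}{4}$)
$W{\left(-6,x \right)} \left(-9\right) \left(-30\right) = \left(25 \left(-6\right) - 27\right) \left(-9\right) \left(-30\right) = \left(-150 - 27\right) \left(-9\right) \left(-30\right) = \left(-177\right) \left(-9\right) \left(-30\right) = 1593 \left(-30\right) = -47790$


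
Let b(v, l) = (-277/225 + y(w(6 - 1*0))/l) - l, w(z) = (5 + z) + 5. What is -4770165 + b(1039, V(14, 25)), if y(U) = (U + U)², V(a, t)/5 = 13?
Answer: -13952880271/2925 ≈ -4.7702e+6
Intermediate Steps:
V(a, t) = 65 (V(a, t) = 5*13 = 65)
w(z) = 10 + z
y(U) = 4*U² (y(U) = (2*U)² = 4*U²)
b(v, l) = -277/225 - l + 1024/l (b(v, l) = (-277/225 + (4*(10 + (6 - 1*0))²)/l) - l = (-277*1/225 + (4*(10 + (6 + 0))²)/l) - l = (-277/225 + (4*(10 + 6)²)/l) - l = (-277/225 + (4*16²)/l) - l = (-277/225 + (4*256)/l) - l = (-277/225 + 1024/l) - l = -277/225 - l + 1024/l)
-4770165 + b(1039, V(14, 25)) = -4770165 + (-277/225 - 1*65 + 1024/65) = -4770165 + (-277/225 - 65 + 1024*(1/65)) = -4770165 + (-277/225 - 65 + 1024/65) = -4770165 - 147646/2925 = -13952880271/2925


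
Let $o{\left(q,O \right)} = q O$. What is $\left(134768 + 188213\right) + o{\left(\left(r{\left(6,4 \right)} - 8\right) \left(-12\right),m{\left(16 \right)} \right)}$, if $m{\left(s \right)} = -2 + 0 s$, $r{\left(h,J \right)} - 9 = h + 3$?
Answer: $323221$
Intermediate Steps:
$r{\left(h,J \right)} = 12 + h$ ($r{\left(h,J \right)} = 9 + \left(h + 3\right) = 9 + \left(3 + h\right) = 12 + h$)
$m{\left(s \right)} = -2$ ($m{\left(s \right)} = -2 + 0 = -2$)
$o{\left(q,O \right)} = O q$
$\left(134768 + 188213\right) + o{\left(\left(r{\left(6,4 \right)} - 8\right) \left(-12\right),m{\left(16 \right)} \right)} = \left(134768 + 188213\right) - 2 \left(\left(12 + 6\right) - 8\right) \left(-12\right) = 322981 - 2 \left(18 - 8\right) \left(-12\right) = 322981 - 2 \cdot 10 \left(-12\right) = 322981 - -240 = 322981 + 240 = 323221$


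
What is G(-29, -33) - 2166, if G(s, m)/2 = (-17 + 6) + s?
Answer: -2246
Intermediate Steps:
G(s, m) = -22 + 2*s (G(s, m) = 2*((-17 + 6) + s) = 2*(-11 + s) = -22 + 2*s)
G(-29, -33) - 2166 = (-22 + 2*(-29)) - 2166 = (-22 - 58) - 2166 = -80 - 2166 = -2246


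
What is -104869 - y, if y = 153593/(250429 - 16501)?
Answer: -24531949025/233928 ≈ -1.0487e+5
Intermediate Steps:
y = 153593/233928 ≈ 0.65658
-104869 - y = -104869 - 1*153593/233928 = -104869 - 153593/233928 = -24531949025/233928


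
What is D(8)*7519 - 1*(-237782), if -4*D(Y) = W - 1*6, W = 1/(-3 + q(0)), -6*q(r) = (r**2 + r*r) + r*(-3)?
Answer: 2996245/12 ≈ 2.4969e+5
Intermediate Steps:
q(r) = r/2 - r**2/3 (q(r) = -((r**2 + r*r) + r*(-3))/6 = -((r**2 + r**2) - 3*r)/6 = -(2*r**2 - 3*r)/6 = -(-3*r + 2*r**2)/6 = r/2 - r**2/3)
W = -1/3 (W = 1/(-3 + (1/6)*0*(3 - 2*0)) = 1/(-3 + (1/6)*0*(3 + 0)) = 1/(-3 + (1/6)*0*3) = 1/(-3 + 0) = 1/(-3) = -1/3 ≈ -0.33333)
D(Y) = 19/12 (D(Y) = -(-1/3 - 1*6)/4 = -(-1/3 - 6)/4 = -1/4*(-19/3) = 19/12)
D(8)*7519 - 1*(-237782) = (19/12)*7519 - 1*(-237782) = 142861/12 + 237782 = 2996245/12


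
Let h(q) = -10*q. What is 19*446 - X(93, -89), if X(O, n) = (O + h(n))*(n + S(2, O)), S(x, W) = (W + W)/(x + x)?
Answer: 100503/2 ≈ 50252.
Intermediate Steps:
S(x, W) = W/x (S(x, W) = (2*W)/((2*x)) = (2*W)*(1/(2*x)) = W/x)
X(O, n) = (O - 10*n)*(n + O/2)
19*446 - X(93, -89) = 19*446 - ((½)*93² - 10*(-89)² - 4*93*(-89)) = 8474 - ((½)*8649 - 10*7921 + 33108) = 8474 - (8649/2 - 79210 + 33108) = 8474 - 1*(-83555/2) = 8474 + 83555/2 = 100503/2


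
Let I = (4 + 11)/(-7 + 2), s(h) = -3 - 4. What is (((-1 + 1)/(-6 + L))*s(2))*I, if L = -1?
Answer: 0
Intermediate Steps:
s(h) = -7
I = -3 (I = 15/(-5) = 15*(-⅕) = -3)
(((-1 + 1)/(-6 + L))*s(2))*I = (((-1 + 1)/(-6 - 1))*(-7))*(-3) = ((0/(-7))*(-7))*(-3) = ((0*(-⅐))*(-7))*(-3) = (0*(-7))*(-3) = 0*(-3) = 0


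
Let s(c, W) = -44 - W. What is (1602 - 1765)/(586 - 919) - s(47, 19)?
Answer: 21142/333 ≈ 63.490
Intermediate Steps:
(1602 - 1765)/(586 - 919) - s(47, 19) = (1602 - 1765)/(586 - 919) - (-44 - 1*19) = -163/(-333) - (-44 - 19) = -163*(-1/333) - 1*(-63) = 163/333 + 63 = 21142/333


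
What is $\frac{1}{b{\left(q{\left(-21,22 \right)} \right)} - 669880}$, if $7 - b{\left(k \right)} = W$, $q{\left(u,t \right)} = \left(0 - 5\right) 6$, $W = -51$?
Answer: $- \frac{1}{669822} \approx -1.4929 \cdot 10^{-6}$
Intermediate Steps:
$q{\left(u,t \right)} = -30$ ($q{\left(u,t \right)} = \left(-5\right) 6 = -30$)
$b{\left(k \right)} = 58$ ($b{\left(k \right)} = 7 - -51 = 7 + 51 = 58$)
$\frac{1}{b{\left(q{\left(-21,22 \right)} \right)} - 669880} = \frac{1}{58 - 669880} = \frac{1}{-669822} = - \frac{1}{669822}$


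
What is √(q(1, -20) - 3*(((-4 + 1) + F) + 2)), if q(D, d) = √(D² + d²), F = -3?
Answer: √(12 + √401) ≈ 5.6591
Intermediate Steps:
√(q(1, -20) - 3*(((-4 + 1) + F) + 2)) = √(√(1² + (-20)²) - 3*(((-4 + 1) - 3) + 2)) = √(√(1 + 400) - 3*((-3 - 3) + 2)) = √(√401 - 3*(-6 + 2)) = √(√401 - 3*(-4)) = √(√401 + 12) = √(12 + √401)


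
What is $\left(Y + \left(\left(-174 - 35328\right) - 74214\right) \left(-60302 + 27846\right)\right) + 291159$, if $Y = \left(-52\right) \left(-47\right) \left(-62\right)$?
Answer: $3561082127$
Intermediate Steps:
$Y = -151528$ ($Y = 2444 \left(-62\right) = -151528$)
$\left(Y + \left(\left(-174 - 35328\right) - 74214\right) \left(-60302 + 27846\right)\right) + 291159 = \left(-151528 + \left(\left(-174 - 35328\right) - 74214\right) \left(-60302 + 27846\right)\right) + 291159 = \left(-151528 + \left(\left(-174 - 35328\right) - 74214\right) \left(-32456\right)\right) + 291159 = \left(-151528 + \left(-35502 - 74214\right) \left(-32456\right)\right) + 291159 = \left(-151528 - -3560942496\right) + 291159 = \left(-151528 + 3560942496\right) + 291159 = 3560790968 + 291159 = 3561082127$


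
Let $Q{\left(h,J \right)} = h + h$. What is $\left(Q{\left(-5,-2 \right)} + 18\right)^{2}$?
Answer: $64$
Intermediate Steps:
$Q{\left(h,J \right)} = 2 h$
$\left(Q{\left(-5,-2 \right)} + 18\right)^{2} = \left(2 \left(-5\right) + 18\right)^{2} = \left(-10 + 18\right)^{2} = 8^{2} = 64$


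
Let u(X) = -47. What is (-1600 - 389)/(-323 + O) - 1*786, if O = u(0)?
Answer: -288831/370 ≈ -780.62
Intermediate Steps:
O = -47
(-1600 - 389)/(-323 + O) - 1*786 = (-1600 - 389)/(-323 - 47) - 1*786 = -1989/(-370) - 786 = -1989*(-1/370) - 786 = 1989/370 - 786 = -288831/370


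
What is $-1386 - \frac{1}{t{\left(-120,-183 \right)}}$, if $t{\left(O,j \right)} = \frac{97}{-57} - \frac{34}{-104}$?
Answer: $- \frac{5644986}{4075} \approx -1385.3$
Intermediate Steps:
$t{\left(O,j \right)} = - \frac{4075}{2964}$ ($t{\left(O,j \right)} = 97 \left(- \frac{1}{57}\right) - - \frac{17}{52} = - \frac{97}{57} + \frac{17}{52} = - \frac{4075}{2964}$)
$-1386 - \frac{1}{t{\left(-120,-183 \right)}} = -1386 - \frac{1}{- \frac{4075}{2964}} = -1386 - - \frac{2964}{4075} = -1386 + \frac{2964}{4075} = - \frac{5644986}{4075}$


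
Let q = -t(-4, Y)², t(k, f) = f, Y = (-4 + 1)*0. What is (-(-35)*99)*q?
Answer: 0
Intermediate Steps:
Y = 0 (Y = -3*0 = 0)
q = 0 (q = -1*0² = -1*0 = 0)
(-(-35)*99)*q = -(-35)*99*0 = -35*(-99)*0 = 3465*0 = 0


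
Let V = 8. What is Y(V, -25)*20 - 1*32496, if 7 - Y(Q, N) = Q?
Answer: -32516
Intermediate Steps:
Y(Q, N) = 7 - Q
Y(V, -25)*20 - 1*32496 = (7 - 1*8)*20 - 1*32496 = (7 - 8)*20 - 32496 = -1*20 - 32496 = -20 - 32496 = -32516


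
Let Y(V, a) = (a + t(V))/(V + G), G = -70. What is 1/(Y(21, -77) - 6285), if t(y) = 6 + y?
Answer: -49/307915 ≈ -0.00015913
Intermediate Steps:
Y(V, a) = (6 + V + a)/(-70 + V) (Y(V, a) = (a + (6 + V))/(V - 70) = (6 + V + a)/(-70 + V))
1/(Y(21, -77) - 6285) = 1/((6 + 21 - 77)/(-70 + 21) - 6285) = 1/(-50/(-49) - 6285) = 1/(-1/49*(-50) - 6285) = 1/(50/49 - 6285) = 1/(-307915/49) = -49/307915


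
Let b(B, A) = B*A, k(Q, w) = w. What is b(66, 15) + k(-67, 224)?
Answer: 1214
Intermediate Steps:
b(B, A) = A*B
b(66, 15) + k(-67, 224) = 15*66 + 224 = 990 + 224 = 1214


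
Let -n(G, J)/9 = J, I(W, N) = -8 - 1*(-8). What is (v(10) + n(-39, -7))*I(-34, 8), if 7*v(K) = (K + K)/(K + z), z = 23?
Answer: 0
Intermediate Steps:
I(W, N) = 0 (I(W, N) = -8 + 8 = 0)
n(G, J) = -9*J
v(K) = 2*K/(7*(23 + K)) (v(K) = ((K + K)/(K + 23))/7 = ((2*K)/(23 + K))/7 = (2*K/(23 + K))/7 = 2*K/(7*(23 + K)))
(v(10) + n(-39, -7))*I(-34, 8) = ((2/7)*10/(23 + 10) - 9*(-7))*0 = ((2/7)*10/33 + 63)*0 = ((2/7)*10*(1/33) + 63)*0 = (20/231 + 63)*0 = (14573/231)*0 = 0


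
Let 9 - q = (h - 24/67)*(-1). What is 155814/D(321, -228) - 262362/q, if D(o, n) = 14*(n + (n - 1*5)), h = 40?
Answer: -56978924571/10516793 ≈ -5417.9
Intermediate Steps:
D(o, n) = -70 + 28*n (D(o, n) = 14*(n + (n - 5)) = 14*(n + (-5 + n)) = 14*(-5 + 2*n) = -70 + 28*n)
q = 3259/67 (q = 9 - (40 - 24/67)*(-1) = 9 - 2656*(-1)/67 = 9 - 1*(-2656/67) = 9 + 2656/67 = 3259/67 ≈ 48.642)
155814/D(321, -228) - 262362/q = 155814/(-70 + 28*(-228)) - 262362/3259/67 = 155814/(-70 - 6384) - 262362*67/3259 = 155814/(-6454) - 17578254/3259 = 155814*(-1/6454) - 17578254/3259 = -77907/3227 - 17578254/3259 = -56978924571/10516793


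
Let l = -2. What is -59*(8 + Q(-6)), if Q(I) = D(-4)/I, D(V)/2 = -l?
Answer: -1298/3 ≈ -432.67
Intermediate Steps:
D(V) = 4 (D(V) = 2*(-1*(-2)) = 2*2 = 4)
Q(I) = 4/I
-59*(8 + Q(-6)) = -59*(8 + 4/(-6)) = -59*(8 + 4*(-⅙)) = -59*(8 - ⅔) = -59*22/3 = -1298/3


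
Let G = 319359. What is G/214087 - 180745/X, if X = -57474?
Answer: 57049993981/12304436238 ≈ 4.6365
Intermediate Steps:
G/214087 - 180745/X = 319359/214087 - 180745/(-57474) = 319359*(1/214087) - 180745*(-1/57474) = 319359/214087 + 180745/57474 = 57049993981/12304436238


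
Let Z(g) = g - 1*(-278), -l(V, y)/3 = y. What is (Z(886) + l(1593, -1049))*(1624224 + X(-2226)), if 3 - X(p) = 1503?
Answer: 6995563164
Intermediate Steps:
X(p) = -1500 (X(p) = 3 - 1*1503 = 3 - 1503 = -1500)
l(V, y) = -3*y
Z(g) = 278 + g (Z(g) = g + 278 = 278 + g)
(Z(886) + l(1593, -1049))*(1624224 + X(-2226)) = ((278 + 886) - 3*(-1049))*(1624224 - 1500) = (1164 + 3147)*1622724 = 4311*1622724 = 6995563164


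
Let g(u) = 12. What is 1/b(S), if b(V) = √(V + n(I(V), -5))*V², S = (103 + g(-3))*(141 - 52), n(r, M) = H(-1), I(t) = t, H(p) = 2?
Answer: √10237/1072379238325 ≈ 9.4349e-11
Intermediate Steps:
n(r, M) = 2
S = 10235 (S = (103 + 12)*(141 - 52) = 115*89 = 10235)
b(V) = V²*√(2 + V) (b(V) = √(V + 2)*V² = √(2 + V)*V² = V²*√(2 + V))
1/b(S) = 1/(10235²*√(2 + 10235)) = 1/(104755225*√10237) = √10237/1072379238325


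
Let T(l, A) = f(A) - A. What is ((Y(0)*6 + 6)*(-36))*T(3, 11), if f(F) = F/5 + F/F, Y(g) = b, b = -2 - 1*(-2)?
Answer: 8424/5 ≈ 1684.8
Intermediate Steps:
b = 0 (b = -2 + 2 = 0)
Y(g) = 0
f(F) = 1 + F/5 (f(F) = F*(⅕) + 1 = F/5 + 1 = 1 + F/5)
T(l, A) = 1 - 4*A/5 (T(l, A) = (1 + A/5) - A = 1 - 4*A/5)
((Y(0)*6 + 6)*(-36))*T(3, 11) = ((0*6 + 6)*(-36))*(1 - ⅘*11) = ((0 + 6)*(-36))*(1 - 44/5) = (6*(-36))*(-39/5) = -216*(-39/5) = 8424/5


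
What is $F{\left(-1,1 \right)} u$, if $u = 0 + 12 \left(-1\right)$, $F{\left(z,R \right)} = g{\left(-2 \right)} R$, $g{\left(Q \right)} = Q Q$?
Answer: $-48$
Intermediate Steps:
$g{\left(Q \right)} = Q^{2}$
$F{\left(z,R \right)} = 4 R$ ($F{\left(z,R \right)} = \left(-2\right)^{2} R = 4 R$)
$u = -12$ ($u = 0 - 12 = -12$)
$F{\left(-1,1 \right)} u = 4 \cdot 1 \left(-12\right) = 4 \left(-12\right) = -48$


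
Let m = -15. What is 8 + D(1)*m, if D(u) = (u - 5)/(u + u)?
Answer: 38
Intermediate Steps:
D(u) = (-5 + u)/(2*u) (D(u) = (-5 + u)/((2*u)) = (-5 + u)*(1/(2*u)) = (-5 + u)/(2*u))
8 + D(1)*m = 8 + ((1/2)*(-5 + 1)/1)*(-15) = 8 + ((1/2)*1*(-4))*(-15) = 8 - 2*(-15) = 8 + 30 = 38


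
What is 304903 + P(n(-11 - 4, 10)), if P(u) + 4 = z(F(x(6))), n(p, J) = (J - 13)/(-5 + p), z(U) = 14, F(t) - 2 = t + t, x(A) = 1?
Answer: 304913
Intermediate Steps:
F(t) = 2 + 2*t (F(t) = 2 + (t + t) = 2 + 2*t)
n(p, J) = (-13 + J)/(-5 + p)
P(u) = 10 (P(u) = -4 + 14 = 10)
304903 + P(n(-11 - 4, 10)) = 304903 + 10 = 304913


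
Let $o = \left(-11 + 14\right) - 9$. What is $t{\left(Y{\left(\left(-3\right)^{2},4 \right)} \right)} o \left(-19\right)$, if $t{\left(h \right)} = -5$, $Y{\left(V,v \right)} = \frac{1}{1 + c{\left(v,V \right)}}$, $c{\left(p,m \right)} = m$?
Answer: $-570$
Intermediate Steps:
$Y{\left(V,v \right)} = \frac{1}{1 + V}$
$o = -6$ ($o = 3 - 9 = -6$)
$t{\left(Y{\left(\left(-3\right)^{2},4 \right)} \right)} o \left(-19\right) = \left(-5\right) \left(-6\right) \left(-19\right) = 30 \left(-19\right) = -570$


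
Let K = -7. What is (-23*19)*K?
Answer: 3059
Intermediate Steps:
(-23*19)*K = -23*19*(-7) = -437*(-7) = 3059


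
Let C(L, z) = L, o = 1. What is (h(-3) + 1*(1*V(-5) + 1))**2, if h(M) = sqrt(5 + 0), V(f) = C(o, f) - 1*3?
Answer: (1 - sqrt(5))**2 ≈ 1.5279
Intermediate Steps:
V(f) = -2 (V(f) = 1 - 1*3 = 1 - 3 = -2)
h(M) = sqrt(5)
(h(-3) + 1*(1*V(-5) + 1))**2 = (sqrt(5) + 1*(1*(-2) + 1))**2 = (sqrt(5) + 1*(-2 + 1))**2 = (sqrt(5) + 1*(-1))**2 = (sqrt(5) - 1)**2 = (-1 + sqrt(5))**2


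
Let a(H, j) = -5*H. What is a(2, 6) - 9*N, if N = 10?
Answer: -100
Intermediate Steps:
a(2, 6) - 9*N = -5*2 - 9*10 = -10 - 90 = -100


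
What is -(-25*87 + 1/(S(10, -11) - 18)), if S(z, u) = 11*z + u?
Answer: 176174/81 ≈ 2175.0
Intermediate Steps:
S(z, u) = u + 11*z
-(-25*87 + 1/(S(10, -11) - 18)) = -(-25*87 + 1/((-11 + 11*10) - 18)) = -(-2175 + 1/((-11 + 110) - 18)) = -(-2175 + 1/(99 - 18)) = -(-2175 + 1/81) = -1*(-176174/81) = 176174/81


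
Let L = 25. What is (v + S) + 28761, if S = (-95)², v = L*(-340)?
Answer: 29286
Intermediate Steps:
v = -8500 (v = 25*(-340) = -8500)
S = 9025
(v + S) + 28761 = (-8500 + 9025) + 28761 = 525 + 28761 = 29286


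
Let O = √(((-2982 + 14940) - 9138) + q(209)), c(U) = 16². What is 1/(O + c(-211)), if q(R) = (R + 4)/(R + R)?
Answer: 107008/26215075 - 3*√54756746/26215075 ≈ 0.0032351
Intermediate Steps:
c(U) = 256
q(R) = (4 + R)/(2*R) (q(R) = (4 + R)/((2*R)) = (4 + R)*(1/(2*R)) = (4 + R)/(2*R))
O = 3*√54756746/418 (O = √(((-2982 + 14940) - 9138) + (½)*(4 + 209)/209) = √((11958 - 9138) + (½)*(1/209)*213) = √(2820 + 213/418) = √(1178973/418) = 3*√54756746/418 ≈ 53.108)
1/(O + c(-211)) = 1/(3*√54756746/418 + 256) = 1/(256 + 3*√54756746/418)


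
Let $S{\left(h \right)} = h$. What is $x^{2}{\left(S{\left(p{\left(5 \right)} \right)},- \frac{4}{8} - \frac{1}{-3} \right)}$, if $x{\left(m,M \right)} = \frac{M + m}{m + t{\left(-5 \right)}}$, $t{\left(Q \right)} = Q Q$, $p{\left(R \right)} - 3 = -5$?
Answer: $\frac{169}{19044} \approx 0.0088742$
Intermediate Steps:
$p{\left(R \right)} = -2$ ($p{\left(R \right)} = 3 - 5 = -2$)
$t{\left(Q \right)} = Q^{2}$
$x{\left(m,M \right)} = \frac{M + m}{25 + m}$ ($x{\left(m,M \right)} = \frac{M + m}{m + \left(-5\right)^{2}} = \frac{M + m}{m + 25} = \frac{M + m}{25 + m}$)
$x^{2}{\left(S{\left(p{\left(5 \right)} \right)},- \frac{4}{8} - \frac{1}{-3} \right)} = \left(\frac{\left(- \frac{4}{8} - \frac{1}{-3}\right) - 2}{25 - 2}\right)^{2} = \left(\frac{\left(\left(-4\right) \frac{1}{8} - - \frac{1}{3}\right) - 2}{23}\right)^{2} = \left(\frac{\left(- \frac{1}{2} + \frac{1}{3}\right) - 2}{23}\right)^{2} = \left(\frac{- \frac{1}{6} - 2}{23}\right)^{2} = \left(\frac{1}{23} \left(- \frac{13}{6}\right)\right)^{2} = \left(- \frac{13}{138}\right)^{2} = \frac{169}{19044}$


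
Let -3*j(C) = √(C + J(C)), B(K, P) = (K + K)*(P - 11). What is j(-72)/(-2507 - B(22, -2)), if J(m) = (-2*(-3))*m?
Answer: 2*I*√14/1935 ≈ 0.0038673*I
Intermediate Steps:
J(m) = 6*m
B(K, P) = 2*K*(-11 + P) (B(K, P) = (2*K)*(-11 + P) = 2*K*(-11 + P))
j(C) = -√7*√C/3 (j(C) = -√(C + 6*C)/3 = -√7*√C/3)
j(-72)/(-2507 - B(22, -2)) = (-√7*√(-72)/3)/(-2507 - 2*22*(-11 - 2)) = (-√7*6*I*√2/3)/(-2507 - 2*22*(-13)) = (-2*I*√14)/(-2507 - 1*(-572)) = (-2*I*√14)/(-2507 + 572) = -2*I*√14/(-1935) = -2*I*√14*(-1/1935) = 2*I*√14/1935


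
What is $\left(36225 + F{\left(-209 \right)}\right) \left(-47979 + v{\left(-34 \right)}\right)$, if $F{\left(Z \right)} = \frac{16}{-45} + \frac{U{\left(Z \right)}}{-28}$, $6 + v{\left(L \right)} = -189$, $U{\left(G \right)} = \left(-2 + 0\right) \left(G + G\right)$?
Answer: $- \frac{26154715252}{15} \approx -1.7436 \cdot 10^{9}$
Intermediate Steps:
$U{\left(G \right)} = - 4 G$ ($U{\left(G \right)} = - 2 \cdot 2 G = - 4 G$)
$v{\left(L \right)} = -195$ ($v{\left(L \right)} = -6 - 189 = -195$)
$F{\left(Z \right)} = - \frac{16}{45} + \frac{Z}{7}$ ($F{\left(Z \right)} = \frac{16}{-45} + \frac{\left(-4\right) Z}{-28} = 16 \left(- \frac{1}{45}\right) + - 4 Z \left(- \frac{1}{28}\right) = - \frac{16}{45} + \frac{Z}{7}$)
$\left(36225 + F{\left(-209 \right)}\right) \left(-47979 + v{\left(-34 \right)}\right) = \left(36225 + \left(- \frac{16}{45} + \frac{1}{7} \left(-209\right)\right)\right) \left(-47979 - 195\right) = \left(36225 - \frac{9517}{315}\right) \left(-48174\right) = \frac{11401358}{315} \left(-48174\right) = - \frac{26154715252}{15}$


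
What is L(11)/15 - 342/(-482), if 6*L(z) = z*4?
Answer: 12997/10845 ≈ 1.1984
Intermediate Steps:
L(z) = 2*z/3 (L(z) = (z*4)/6 = (4*z)/6 = 2*z/3)
L(11)/15 - 342/(-482) = ((⅔)*11)/15 - 342/(-482) = (22/3)*(1/15) - 342*(-1/482) = 22/45 + 171/241 = 12997/10845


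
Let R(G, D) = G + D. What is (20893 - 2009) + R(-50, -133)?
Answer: 18701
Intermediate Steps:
R(G, D) = D + G
(20893 - 2009) + R(-50, -133) = (20893 - 2009) + (-133 - 50) = 18884 - 183 = 18701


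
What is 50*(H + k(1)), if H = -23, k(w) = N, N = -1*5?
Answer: -1400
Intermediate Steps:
N = -5
k(w) = -5
50*(H + k(1)) = 50*(-23 - 5) = 50*(-28) = -1400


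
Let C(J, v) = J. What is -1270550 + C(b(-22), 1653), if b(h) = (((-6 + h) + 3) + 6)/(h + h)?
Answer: -55904181/44 ≈ -1.2706e+6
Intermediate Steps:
b(h) = (3 + h)/(2*h) (b(h) = ((-3 + h) + 6)/((2*h)) = (3 + h)*(1/(2*h)) = (3 + h)/(2*h))
-1270550 + C(b(-22), 1653) = -1270550 + (½)*(3 - 22)/(-22) = -1270550 + (½)*(-1/22)*(-19) = -1270550 + 19/44 = -55904181/44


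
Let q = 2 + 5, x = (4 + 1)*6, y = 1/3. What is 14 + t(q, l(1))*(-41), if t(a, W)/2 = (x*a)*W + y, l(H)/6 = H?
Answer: -310000/3 ≈ -1.0333e+5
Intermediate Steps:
y = 1/3 ≈ 0.33333
l(H) = 6*H
x = 30 (x = 5*6 = 30)
q = 7
t(a, W) = 2/3 + 60*W*a (t(a, W) = 2*((30*a)*W + 1/3) = 2*(30*W*a + 1/3) = 2*(1/3 + 30*W*a) = 2/3 + 60*W*a)
14 + t(q, l(1))*(-41) = 14 + (2/3 + 60*(6*1)*7)*(-41) = 14 + (2/3 + 60*6*7)*(-41) = 14 + (2/3 + 2520)*(-41) = 14 + (7562/3)*(-41) = 14 - 310042/3 = -310000/3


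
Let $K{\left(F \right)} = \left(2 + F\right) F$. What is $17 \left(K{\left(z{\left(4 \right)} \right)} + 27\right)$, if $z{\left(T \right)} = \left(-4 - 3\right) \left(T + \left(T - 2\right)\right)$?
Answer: $29019$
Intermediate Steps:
$z{\left(T \right)} = 14 - 14 T$ ($z{\left(T \right)} = - 7 \left(T + \left(-2 + T\right)\right) = - 7 \left(-2 + 2 T\right) = 14 - 14 T$)
$K{\left(F \right)} = F \left(2 + F\right)$
$17 \left(K{\left(z{\left(4 \right)} \right)} + 27\right) = 17 \left(\left(14 - 56\right) \left(2 + \left(14 - 56\right)\right) + 27\right) = 17 \left(- 42 \left(2 - 42\right) + 27\right) = 17 \left(\left(-42\right) \left(-40\right) + 27\right) = 17 \left(1680 + 27\right) = 17 \cdot 1707 = 29019$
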